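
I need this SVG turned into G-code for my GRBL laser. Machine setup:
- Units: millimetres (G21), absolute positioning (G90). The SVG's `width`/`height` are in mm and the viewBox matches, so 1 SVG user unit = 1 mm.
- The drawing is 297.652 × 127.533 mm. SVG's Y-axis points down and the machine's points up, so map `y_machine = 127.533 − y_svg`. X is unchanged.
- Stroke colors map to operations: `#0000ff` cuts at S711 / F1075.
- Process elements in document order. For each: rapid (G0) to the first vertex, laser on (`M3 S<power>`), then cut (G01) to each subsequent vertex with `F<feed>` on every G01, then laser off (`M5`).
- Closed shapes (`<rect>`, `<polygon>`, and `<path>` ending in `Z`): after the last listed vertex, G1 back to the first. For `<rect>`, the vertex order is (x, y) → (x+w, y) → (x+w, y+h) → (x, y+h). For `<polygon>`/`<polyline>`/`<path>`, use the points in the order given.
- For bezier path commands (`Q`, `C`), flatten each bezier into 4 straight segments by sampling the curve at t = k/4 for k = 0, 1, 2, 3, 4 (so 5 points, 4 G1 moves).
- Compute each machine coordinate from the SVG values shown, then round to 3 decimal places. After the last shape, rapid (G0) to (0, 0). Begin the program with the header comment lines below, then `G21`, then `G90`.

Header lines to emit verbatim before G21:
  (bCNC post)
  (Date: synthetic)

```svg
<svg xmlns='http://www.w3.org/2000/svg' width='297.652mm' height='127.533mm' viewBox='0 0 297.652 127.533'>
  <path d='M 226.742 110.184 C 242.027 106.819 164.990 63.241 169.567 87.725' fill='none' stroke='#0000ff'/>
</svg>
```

(bCNC post)
(Date: synthetic)
G21
G90
G0 X226.742 Y17.349
M3 S711
G01 X223.613 Y25.721 F1075
G01 X202.170 Y39.022 F1075
G01 X178.719 Y47.101 F1075
G01 X169.567 Y39.808 F1075
M5
G0 X0.000 Y0.000

1 u = 1 mm; y_m = 127.533 − y.

[1] `<path>` cubic bezier, #0000ff→cut S711 F1075: (226.742,17.349) → (223.613,25.721) → (202.170,39.022) → (178.719,47.101) → (169.567,39.808)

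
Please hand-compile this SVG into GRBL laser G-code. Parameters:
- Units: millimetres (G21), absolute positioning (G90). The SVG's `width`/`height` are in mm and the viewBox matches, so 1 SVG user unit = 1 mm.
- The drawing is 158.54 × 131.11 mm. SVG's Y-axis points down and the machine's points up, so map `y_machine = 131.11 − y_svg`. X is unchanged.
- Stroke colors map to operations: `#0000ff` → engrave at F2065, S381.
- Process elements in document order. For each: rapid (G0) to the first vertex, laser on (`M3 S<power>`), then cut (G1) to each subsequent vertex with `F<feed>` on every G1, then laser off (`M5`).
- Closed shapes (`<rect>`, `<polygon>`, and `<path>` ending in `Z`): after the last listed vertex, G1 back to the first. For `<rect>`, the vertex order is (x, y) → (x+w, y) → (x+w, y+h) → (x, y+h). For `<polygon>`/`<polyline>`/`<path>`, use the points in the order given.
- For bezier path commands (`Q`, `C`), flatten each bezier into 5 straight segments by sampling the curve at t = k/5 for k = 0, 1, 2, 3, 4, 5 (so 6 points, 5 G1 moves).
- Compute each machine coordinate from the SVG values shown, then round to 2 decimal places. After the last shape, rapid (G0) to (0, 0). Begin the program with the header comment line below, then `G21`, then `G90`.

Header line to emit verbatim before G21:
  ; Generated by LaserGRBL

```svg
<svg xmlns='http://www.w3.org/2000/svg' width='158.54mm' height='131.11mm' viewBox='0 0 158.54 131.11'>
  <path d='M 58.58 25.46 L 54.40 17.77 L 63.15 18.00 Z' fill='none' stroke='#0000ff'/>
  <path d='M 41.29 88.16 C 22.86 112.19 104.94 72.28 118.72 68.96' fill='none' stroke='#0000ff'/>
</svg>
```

viewBox `0 0 158.54 131.11` with mm width/height → 1 unit = 1 mm. Flip: y_m = 131.11 − y_svg.

**Shape 1** — `<path>` regular polygon, stroke `#0000ff` → engrave (S381, F2065). Machine vertices: (58.58,105.65) → (54.40,113.34) → (63.15,113.11) → (58.58,105.65). Closed: final G1 returns to the first vertex.

**Shape 2** — `<path>` cubic bezier, stroke `#0000ff` → engrave (S381, F2065). Control points (SVG): P0=(41.29,88.16), P1=(22.86,112.19), P2=(104.94,72.28), P3=(118.72,68.96); sampled at t=k/5. Machine vertices: (41.29,42.95) → (40.94,35.40) → (56.61,38.37) → (80.20,47.04) → (103.61,56.57) → (118.72,62.15). Open path.

; Generated by LaserGRBL
G21
G90
G0 X58.58 Y105.65
M3 S381
G1 X54.40 Y113.34 F2065
G1 X63.15 Y113.11 F2065
G1 X58.58 Y105.65 F2065
M5
G0 X41.29 Y42.95
M3 S381
G1 X40.94 Y35.40 F2065
G1 X56.61 Y38.37 F2065
G1 X80.20 Y47.04 F2065
G1 X103.61 Y56.57 F2065
G1 X118.72 Y62.15 F2065
M5
G0 X0.00 Y0.00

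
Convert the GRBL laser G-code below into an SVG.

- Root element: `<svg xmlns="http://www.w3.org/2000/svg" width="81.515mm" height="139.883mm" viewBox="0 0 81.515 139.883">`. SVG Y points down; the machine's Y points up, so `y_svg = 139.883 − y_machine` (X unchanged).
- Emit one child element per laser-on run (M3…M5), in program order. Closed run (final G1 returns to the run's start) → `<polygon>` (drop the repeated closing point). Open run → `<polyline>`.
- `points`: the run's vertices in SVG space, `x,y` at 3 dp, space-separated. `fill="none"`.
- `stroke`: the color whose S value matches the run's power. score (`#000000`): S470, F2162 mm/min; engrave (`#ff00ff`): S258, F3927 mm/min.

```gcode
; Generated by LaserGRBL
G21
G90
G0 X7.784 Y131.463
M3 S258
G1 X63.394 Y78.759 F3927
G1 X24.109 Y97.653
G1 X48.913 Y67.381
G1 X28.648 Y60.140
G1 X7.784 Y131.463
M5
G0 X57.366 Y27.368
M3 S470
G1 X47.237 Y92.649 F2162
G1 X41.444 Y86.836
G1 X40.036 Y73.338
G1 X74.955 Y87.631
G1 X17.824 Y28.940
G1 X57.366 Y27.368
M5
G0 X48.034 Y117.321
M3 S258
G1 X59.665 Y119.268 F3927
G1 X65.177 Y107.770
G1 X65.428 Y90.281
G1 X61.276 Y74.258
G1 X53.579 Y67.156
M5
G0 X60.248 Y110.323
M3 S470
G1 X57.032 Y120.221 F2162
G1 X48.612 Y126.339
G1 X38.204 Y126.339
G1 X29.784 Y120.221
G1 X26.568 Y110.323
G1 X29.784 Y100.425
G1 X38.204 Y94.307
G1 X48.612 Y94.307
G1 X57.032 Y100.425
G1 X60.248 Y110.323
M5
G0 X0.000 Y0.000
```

Machine Y-up, SVG Y-down with viewBox height 139.883, so y_svg = 139.883 − y_machine; X carries over.

Run 1: power S258 maps to stroke `#ff00ff` (engrave). The run returns to its start, so emit a `<polygon>` with points (Y-flipped): 7.784,8.420 63.394,61.124 24.109,42.230 48.913,72.502 28.648,79.743.

Run 2: power S470 maps to stroke `#000000` (score). The run returns to its start, so emit a `<polygon>` with points (Y-flipped): 57.366,112.515 47.237,47.234 41.444,53.047 40.036,66.545 74.955,52.252 17.824,110.943.

Run 3: the run's S258 means `#ff00ff` (engrave). The run is open, so emit a `<polyline>` with points (Y-flipped): 48.034,22.562 59.665,20.615 65.177,32.113 65.428,49.602 61.276,65.625 53.579,72.727.

Run 4: the run's S470 means `#000000` (score). The run returns to its start, so emit a `<polygon>` with points (Y-flipped): 60.248,29.560 57.032,19.662 48.612,13.544 38.204,13.544 29.784,19.662 26.568,29.560 29.784,39.458 38.204,45.576 48.612,45.576 57.032,39.458.

<svg xmlns="http://www.w3.org/2000/svg" width="81.515mm" height="139.883mm" viewBox="0 0 81.515 139.883">
  <polygon points="7.784,8.420 63.394,61.124 24.109,42.230 48.913,72.502 28.648,79.743" fill="none" stroke="#ff00ff"/>
  <polygon points="57.366,112.515 47.237,47.234 41.444,53.047 40.036,66.545 74.955,52.252 17.824,110.943" fill="none" stroke="#000000"/>
  <polyline points="48.034,22.562 59.665,20.615 65.177,32.113 65.428,49.602 61.276,65.625 53.579,72.727" fill="none" stroke="#ff00ff"/>
  <polygon points="60.248,29.560 57.032,19.662 48.612,13.544 38.204,13.544 29.784,19.662 26.568,29.560 29.784,39.458 38.204,45.576 48.612,45.576 57.032,39.458" fill="none" stroke="#000000"/>
</svg>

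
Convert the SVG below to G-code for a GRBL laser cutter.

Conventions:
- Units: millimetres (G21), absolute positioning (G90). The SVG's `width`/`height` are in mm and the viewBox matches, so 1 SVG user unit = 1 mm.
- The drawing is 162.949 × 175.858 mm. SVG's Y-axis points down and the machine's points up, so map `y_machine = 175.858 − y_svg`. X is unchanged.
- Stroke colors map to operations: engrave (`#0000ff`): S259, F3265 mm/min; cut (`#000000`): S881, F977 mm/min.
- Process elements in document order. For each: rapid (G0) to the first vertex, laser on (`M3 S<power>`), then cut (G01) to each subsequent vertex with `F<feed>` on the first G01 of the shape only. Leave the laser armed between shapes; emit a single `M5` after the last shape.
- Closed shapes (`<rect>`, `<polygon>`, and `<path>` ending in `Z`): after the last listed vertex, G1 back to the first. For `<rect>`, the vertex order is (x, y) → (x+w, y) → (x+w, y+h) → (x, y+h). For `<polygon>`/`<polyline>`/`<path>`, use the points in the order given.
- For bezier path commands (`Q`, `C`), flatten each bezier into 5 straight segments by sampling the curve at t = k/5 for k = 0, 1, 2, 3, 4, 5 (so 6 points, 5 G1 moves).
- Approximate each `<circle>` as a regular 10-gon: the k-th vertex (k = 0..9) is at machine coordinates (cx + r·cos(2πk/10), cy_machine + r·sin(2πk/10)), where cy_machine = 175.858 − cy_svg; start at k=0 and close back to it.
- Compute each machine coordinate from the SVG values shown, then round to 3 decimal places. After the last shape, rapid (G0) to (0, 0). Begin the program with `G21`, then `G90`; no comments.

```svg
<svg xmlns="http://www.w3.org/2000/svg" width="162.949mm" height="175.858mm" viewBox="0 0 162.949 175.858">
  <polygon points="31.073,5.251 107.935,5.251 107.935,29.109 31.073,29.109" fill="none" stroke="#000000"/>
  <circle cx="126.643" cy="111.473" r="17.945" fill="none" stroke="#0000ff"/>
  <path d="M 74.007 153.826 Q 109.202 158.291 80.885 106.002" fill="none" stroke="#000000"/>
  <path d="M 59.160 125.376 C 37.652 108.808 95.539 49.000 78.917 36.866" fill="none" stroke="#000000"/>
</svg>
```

1 u = 1 mm; y_m = 175.858 − y.

[1] `<polygon>` rectangle, #000000→cut S881 F977: (31.073,170.607) → (107.935,170.607) → (107.935,146.749) → (31.073,146.749) → (31.073,170.607) (closed)

[2] `<circle>` circle, #0000ff→engrave S259 F3265: (144.588,64.385) → (141.161,74.933) → (132.188,81.452) → (121.098,81.452) → (112.125,74.933) → (108.698,64.385) → (112.125,53.837) → (121.098,47.318) → (132.188,47.318) → (141.161,53.837) → (144.588,64.385) (closed)

[3] `<path>` quadratic bezier, #000000→cut S881 F977: (74.007,22.032) → (85.545,22.516) → (92.001,27.541) → (93.377,37.105) → (89.671,51.211) → (80.885,69.856)

[4] `<path>` cubic bezier, #000000→cut S881 F977: (59.160,50.482) → (54.551,64.884) → (61.610,85.300) → (72.949,107.366) → (81.180,126.718) → (78.917,138.992)

G21
G90
G0 X31.073 Y170.607
M3 S881
G01 X107.935 Y170.607 F977
G01 X107.935 Y146.749
G01 X31.073 Y146.749
G01 X31.073 Y170.607
G0 X144.588 Y64.385
M3 S259
G01 X141.161 Y74.933 F3265
G01 X132.188 Y81.452
G01 X121.098 Y81.452
G01 X112.125 Y74.933
G01 X108.698 Y64.385
G01 X112.125 Y53.837
G01 X121.098 Y47.318
G01 X132.188 Y47.318
G01 X141.161 Y53.837
G01 X144.588 Y64.385
G0 X74.007 Y22.032
M3 S881
G01 X85.545 Y22.516 F977
G01 X92.001 Y27.541
G01 X93.377 Y37.105
G01 X89.671 Y51.211
G01 X80.885 Y69.856
G0 X59.160 Y50.482
M3 S881
G01 X54.551 Y64.884 F977
G01 X61.610 Y85.300
G01 X72.949 Y107.366
G01 X81.180 Y126.718
G01 X78.917 Y138.992
M5
G0 X0.000 Y0.000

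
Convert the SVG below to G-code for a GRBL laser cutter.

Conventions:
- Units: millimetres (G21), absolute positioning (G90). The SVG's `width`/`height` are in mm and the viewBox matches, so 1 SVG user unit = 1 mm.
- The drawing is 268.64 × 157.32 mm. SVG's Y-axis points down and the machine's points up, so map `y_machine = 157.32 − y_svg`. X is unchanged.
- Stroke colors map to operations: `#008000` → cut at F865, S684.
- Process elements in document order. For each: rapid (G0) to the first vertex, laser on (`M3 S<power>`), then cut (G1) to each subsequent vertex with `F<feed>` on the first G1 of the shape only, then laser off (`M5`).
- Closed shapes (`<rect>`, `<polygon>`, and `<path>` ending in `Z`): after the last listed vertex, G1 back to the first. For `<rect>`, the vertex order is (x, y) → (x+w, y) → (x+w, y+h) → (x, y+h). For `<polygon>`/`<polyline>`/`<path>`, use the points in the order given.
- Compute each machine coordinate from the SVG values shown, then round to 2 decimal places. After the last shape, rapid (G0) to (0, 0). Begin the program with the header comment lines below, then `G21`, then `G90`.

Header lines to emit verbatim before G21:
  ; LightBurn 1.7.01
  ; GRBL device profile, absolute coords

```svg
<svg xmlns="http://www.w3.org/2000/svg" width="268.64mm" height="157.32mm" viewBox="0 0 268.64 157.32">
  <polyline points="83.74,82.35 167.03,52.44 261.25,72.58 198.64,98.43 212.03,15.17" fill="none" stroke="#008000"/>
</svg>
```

viewBox `0 0 268.64 157.32` with mm width/height → 1 unit = 1 mm. Flip: y_m = 157.32 − y_svg.

**Shape 1** — `<polyline>` open polyline, stroke `#008000` → cut (S684, F865). Machine vertices: (83.74,74.97) → (167.03,104.88) → (261.25,84.74) → (198.64,58.89) → (212.03,142.15). Open path.

; LightBurn 1.7.01
; GRBL device profile, absolute coords
G21
G90
G0 X83.74 Y74.97
M3 S684
G1 X167.03 Y104.88 F865
G1 X261.25 Y84.74
G1 X198.64 Y58.89
G1 X212.03 Y142.15
M5
G0 X0.00 Y0.00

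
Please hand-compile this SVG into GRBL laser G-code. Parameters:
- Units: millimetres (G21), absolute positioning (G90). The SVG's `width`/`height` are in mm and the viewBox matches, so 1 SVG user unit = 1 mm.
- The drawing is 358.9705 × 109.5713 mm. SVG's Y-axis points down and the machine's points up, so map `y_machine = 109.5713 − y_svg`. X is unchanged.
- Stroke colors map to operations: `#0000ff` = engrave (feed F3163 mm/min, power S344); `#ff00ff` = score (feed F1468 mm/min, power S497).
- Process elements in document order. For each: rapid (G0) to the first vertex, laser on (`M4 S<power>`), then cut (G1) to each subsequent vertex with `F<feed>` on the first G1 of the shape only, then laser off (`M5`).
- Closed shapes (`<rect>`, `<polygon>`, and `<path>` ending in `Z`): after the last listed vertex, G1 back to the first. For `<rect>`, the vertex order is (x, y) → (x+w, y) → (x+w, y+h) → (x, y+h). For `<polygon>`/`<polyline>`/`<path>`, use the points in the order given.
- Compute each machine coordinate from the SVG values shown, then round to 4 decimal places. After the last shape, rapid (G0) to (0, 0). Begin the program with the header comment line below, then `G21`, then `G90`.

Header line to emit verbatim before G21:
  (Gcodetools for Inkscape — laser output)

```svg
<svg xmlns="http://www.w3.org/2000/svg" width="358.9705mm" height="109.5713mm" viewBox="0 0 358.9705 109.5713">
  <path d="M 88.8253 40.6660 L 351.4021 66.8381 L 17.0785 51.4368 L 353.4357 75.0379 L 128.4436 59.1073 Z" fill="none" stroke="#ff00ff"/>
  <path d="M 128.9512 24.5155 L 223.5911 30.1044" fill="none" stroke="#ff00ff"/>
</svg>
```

(Gcodetools for Inkscape — laser output)
G21
G90
G0 X88.8253 Y68.9053
M4 S497
G1 X351.4021 Y42.7332 F1468
G1 X17.0785 Y58.1345
G1 X353.4357 Y34.5334
G1 X128.4436 Y50.4640
G1 X88.8253 Y68.9053
M5
G0 X128.9512 Y85.0558
M4 S497
G1 X223.5911 Y79.4669 F1468
M5
G0 X0.0000 Y0.0000

1 u = 1 mm; y_m = 109.5713 − y.

[1] `<path>` closed polygon, #ff00ff→score S497 F1468: (88.8253,68.9053) → (351.4021,42.7332) → (17.0785,58.1345) → (353.4357,34.5334) → (128.4436,50.4640) → (88.8253,68.9053) (closed)

[2] `<path>` line segment, #ff00ff→score S497 F1468: (128.9512,85.0558) → (223.5911,79.4669)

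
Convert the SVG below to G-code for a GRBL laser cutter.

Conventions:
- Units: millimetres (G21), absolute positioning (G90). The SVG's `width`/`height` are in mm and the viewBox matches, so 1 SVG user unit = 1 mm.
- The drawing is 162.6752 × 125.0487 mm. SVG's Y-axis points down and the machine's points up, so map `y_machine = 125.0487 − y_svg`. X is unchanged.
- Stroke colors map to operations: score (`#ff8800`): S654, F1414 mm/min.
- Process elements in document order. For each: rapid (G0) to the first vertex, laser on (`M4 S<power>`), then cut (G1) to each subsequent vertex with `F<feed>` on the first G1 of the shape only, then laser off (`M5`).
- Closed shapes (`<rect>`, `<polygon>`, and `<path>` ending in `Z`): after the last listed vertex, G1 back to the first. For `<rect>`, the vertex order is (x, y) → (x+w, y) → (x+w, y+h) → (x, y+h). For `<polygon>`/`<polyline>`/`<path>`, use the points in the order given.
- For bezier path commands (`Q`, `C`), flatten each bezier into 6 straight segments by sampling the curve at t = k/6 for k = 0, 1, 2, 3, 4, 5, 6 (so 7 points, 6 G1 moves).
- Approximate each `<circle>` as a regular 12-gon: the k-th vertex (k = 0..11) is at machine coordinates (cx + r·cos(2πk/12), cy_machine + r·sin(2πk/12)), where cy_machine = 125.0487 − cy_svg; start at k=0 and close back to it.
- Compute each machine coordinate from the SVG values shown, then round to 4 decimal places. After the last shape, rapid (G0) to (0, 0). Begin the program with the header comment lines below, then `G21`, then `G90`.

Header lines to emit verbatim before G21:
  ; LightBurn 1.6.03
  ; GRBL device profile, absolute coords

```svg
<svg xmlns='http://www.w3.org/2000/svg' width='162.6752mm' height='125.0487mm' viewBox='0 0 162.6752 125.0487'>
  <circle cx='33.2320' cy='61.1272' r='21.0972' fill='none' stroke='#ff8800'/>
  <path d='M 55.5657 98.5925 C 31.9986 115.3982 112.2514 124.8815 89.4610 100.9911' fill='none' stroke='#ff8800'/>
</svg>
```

1 u = 1 mm; y_m = 125.0487 − y.

[1] `<circle>` circle, #ff8800→score S654 F1414: (54.3292,63.9215) → (51.5027,74.4701) → (43.7806,82.1922) → (33.2320,85.0187) → (22.6834,82.1922) → (14.9613,74.4701) → (12.1348,63.9215) → (14.9613,53.3729) → (22.6834,45.6508) → (33.2320,42.8243) → (43.7806,45.6508) → (51.5027,53.3729) → (54.3292,63.9215) (closed)

[2] `<path>` cubic bezier, #ff8800→score S654 F1414: (55.5657,26.4562) → (51.4761,18.7842) → (58.9436,13.0562) → (72.2221,9.9959) → (85.5653,10.3269) → (93.2270,14.7729) → (89.4610,24.0576)

; LightBurn 1.6.03
; GRBL device profile, absolute coords
G21
G90
G0 X54.3292 Y63.9215
M4 S654
G1 X51.5027 Y74.4701 F1414
G1 X43.7806 Y82.1922
G1 X33.2320 Y85.0187
G1 X22.6834 Y82.1922
G1 X14.9613 Y74.4701
G1 X12.1348 Y63.9215
G1 X14.9613 Y53.3729
G1 X22.6834 Y45.6508
G1 X33.2320 Y42.8243
G1 X43.7806 Y45.6508
G1 X51.5027 Y53.3729
G1 X54.3292 Y63.9215
M5
G0 X55.5657 Y26.4562
M4 S654
G1 X51.4761 Y18.7842 F1414
G1 X58.9436 Y13.0562
G1 X72.2221 Y9.9959
G1 X85.5653 Y10.3269
G1 X93.2270 Y14.7729
G1 X89.4610 Y24.0576
M5
G0 X0.0000 Y0.0000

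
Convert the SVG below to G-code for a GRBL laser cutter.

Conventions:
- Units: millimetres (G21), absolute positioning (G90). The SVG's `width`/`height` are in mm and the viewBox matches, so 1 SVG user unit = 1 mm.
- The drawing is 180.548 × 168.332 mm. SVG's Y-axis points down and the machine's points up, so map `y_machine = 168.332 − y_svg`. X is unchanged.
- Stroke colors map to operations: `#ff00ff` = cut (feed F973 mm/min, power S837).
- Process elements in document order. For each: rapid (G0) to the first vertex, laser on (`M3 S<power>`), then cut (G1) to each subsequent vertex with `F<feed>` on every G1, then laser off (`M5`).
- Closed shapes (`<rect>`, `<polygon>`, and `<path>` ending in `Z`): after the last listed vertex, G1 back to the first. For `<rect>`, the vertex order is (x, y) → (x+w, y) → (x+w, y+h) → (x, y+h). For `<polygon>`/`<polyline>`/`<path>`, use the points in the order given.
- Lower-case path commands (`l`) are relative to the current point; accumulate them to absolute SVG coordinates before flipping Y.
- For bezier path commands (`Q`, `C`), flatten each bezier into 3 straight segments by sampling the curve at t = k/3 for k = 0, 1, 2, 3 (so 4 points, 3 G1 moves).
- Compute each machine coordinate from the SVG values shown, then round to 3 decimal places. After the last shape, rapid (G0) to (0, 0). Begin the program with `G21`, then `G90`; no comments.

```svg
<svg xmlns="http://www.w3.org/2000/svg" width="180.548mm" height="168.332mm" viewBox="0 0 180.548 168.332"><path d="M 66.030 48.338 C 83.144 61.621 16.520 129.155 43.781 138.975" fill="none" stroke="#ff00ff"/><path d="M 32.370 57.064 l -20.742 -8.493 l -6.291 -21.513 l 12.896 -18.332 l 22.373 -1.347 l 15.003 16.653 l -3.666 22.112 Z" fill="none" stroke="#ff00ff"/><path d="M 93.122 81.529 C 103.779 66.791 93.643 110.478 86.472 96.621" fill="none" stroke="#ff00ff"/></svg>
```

viewBox `0 0 180.548 168.332` with mm width/height → 1 unit = 1 mm. Flip: y_m = 168.332 − y_svg.

**Shape 1** — `<path>` cubic bezier, stroke `#ff00ff` → cut (S837, F973). Control points (SVG): P0=(66.030,48.338), P1=(83.144,61.621), P2=(16.520,129.155), P3=(43.781,138.975); sampled at t=k/3. Machine vertices: (66.030,119.994) → (61.810,92.774) → (41.236,54.268) → (43.781,29.357). Open path.

**Shape 2** — `<path>` regular polygon, stroke `#ff00ff` → cut (S837, F973). Machine vertices: (32.370,111.268) → (11.628,119.761) → (5.337,141.274) → (18.233,159.606) → (40.606,160.953) → (55.609,144.300) → (51.943,122.188) → (32.370,111.268). Closed: final G1 returns to the first vertex.

**Shape 3** — `<path>` cubic bezier, stroke `#ff00ff` → cut (S837, F973). Control points (SVG): P0=(93.122,81.529), P1=(103.779,66.791), P2=(93.643,110.478), P3=(86.472,96.621); sampled at t=k/3. Machine vertices: (93.122,86.803) → (97.728,86.361) → (93.751,72.740) → (86.472,71.711). Open path.

G21
G90
G0 X66.030 Y119.994
M3 S837
G1 X61.810 Y92.774 F973
G1 X41.236 Y54.268 F973
G1 X43.781 Y29.357 F973
M5
G0 X32.370 Y111.268
M3 S837
G1 X11.628 Y119.761 F973
G1 X5.337 Y141.274 F973
G1 X18.233 Y159.606 F973
G1 X40.606 Y160.953 F973
G1 X55.609 Y144.300 F973
G1 X51.943 Y122.188 F973
G1 X32.370 Y111.268 F973
M5
G0 X93.122 Y86.803
M3 S837
G1 X97.728 Y86.361 F973
G1 X93.751 Y72.740 F973
G1 X86.472 Y71.711 F973
M5
G0 X0.000 Y0.000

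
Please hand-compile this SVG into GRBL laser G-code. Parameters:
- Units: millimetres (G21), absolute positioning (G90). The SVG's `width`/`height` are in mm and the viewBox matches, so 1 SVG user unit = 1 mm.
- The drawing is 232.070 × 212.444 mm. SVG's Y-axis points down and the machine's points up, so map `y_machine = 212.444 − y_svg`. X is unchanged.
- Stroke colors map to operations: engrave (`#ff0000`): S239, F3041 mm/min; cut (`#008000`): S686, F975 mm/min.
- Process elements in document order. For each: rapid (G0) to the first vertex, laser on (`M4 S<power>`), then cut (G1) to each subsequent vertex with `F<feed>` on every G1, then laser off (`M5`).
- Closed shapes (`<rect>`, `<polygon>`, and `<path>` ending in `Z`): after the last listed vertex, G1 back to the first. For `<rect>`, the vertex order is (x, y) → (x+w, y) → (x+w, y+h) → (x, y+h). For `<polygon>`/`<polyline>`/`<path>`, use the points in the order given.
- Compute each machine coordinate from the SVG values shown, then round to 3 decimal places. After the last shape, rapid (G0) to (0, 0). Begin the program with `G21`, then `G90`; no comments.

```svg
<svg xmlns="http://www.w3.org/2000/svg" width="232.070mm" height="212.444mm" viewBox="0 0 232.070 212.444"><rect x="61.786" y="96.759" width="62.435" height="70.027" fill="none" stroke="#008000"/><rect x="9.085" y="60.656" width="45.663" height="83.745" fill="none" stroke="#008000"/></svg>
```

1 u = 1 mm; y_m = 212.444 − y.

[1] `<rect>` rectangle, #008000→cut S686 F975: (61.786,115.685) → (124.221,115.685) → (124.221,45.658) → (61.786,45.658) → (61.786,115.685) (closed)

[2] `<rect>` rectangle, #008000→cut S686 F975: (9.085,151.788) → (54.748,151.788) → (54.748,68.043) → (9.085,68.043) → (9.085,151.788) (closed)

G21
G90
G0 X61.786 Y115.685
M4 S686
G1 X124.221 Y115.685 F975
G1 X124.221 Y45.658 F975
G1 X61.786 Y45.658 F975
G1 X61.786 Y115.685 F975
M5
G0 X9.085 Y151.788
M4 S686
G1 X54.748 Y151.788 F975
G1 X54.748 Y68.043 F975
G1 X9.085 Y68.043 F975
G1 X9.085 Y151.788 F975
M5
G0 X0.000 Y0.000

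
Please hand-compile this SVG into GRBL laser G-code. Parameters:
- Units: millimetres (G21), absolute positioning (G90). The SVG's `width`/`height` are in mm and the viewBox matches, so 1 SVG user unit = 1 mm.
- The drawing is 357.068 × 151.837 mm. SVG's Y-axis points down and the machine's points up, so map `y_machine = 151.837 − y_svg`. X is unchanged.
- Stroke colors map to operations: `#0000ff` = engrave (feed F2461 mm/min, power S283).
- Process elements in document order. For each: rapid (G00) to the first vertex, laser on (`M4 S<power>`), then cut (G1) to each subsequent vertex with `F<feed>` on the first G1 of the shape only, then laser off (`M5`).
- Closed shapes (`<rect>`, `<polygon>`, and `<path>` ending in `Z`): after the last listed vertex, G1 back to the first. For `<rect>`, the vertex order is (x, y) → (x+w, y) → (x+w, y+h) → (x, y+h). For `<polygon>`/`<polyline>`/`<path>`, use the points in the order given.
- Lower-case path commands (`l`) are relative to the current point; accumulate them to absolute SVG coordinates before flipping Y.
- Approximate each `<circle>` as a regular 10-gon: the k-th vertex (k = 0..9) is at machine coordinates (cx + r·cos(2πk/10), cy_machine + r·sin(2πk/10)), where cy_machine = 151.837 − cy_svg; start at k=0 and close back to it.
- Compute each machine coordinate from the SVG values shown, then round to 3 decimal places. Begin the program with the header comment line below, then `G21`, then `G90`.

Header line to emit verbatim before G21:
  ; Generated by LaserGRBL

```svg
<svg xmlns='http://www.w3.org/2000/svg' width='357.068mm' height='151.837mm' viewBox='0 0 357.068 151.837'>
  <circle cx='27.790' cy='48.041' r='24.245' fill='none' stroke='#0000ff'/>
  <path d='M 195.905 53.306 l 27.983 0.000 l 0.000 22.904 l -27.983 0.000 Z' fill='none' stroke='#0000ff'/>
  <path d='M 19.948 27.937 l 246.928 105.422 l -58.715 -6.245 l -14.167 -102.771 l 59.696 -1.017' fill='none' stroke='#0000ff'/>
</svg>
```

viewBox `0 0 357.068 151.837` with mm width/height → 1 unit = 1 mm. Flip: y_m = 151.837 − y_svg.

**Shape 1** — `<circle>` circle, stroke `#0000ff` → engrave (S283, F2461). Machine vertices: (52.035,103.796) → (47.405,118.047) → (35.282,126.854) → (20.298,126.854) → (8.175,118.047) → (3.545,103.796) → (8.175,89.545) → (20.298,80.738) → (35.282,80.738) → (47.405,89.545) → (52.035,103.796). Closed: final G1 returns to the first vertex.

**Shape 2** — `<path>` rectangle, stroke `#0000ff` → engrave (S283, F2461). Machine vertices: (195.905,98.531) → (223.888,98.531) → (223.888,75.627) → (195.905,75.627) → (195.905,98.531). Closed: final G1 returns to the first vertex.

**Shape 3** — `<path>` open polyline, stroke `#0000ff` → engrave (S283, F2461). Machine vertices: (19.948,123.900) → (266.876,18.478) → (208.161,24.723) → (193.994,127.494) → (253.690,128.511). Open path.

; Generated by LaserGRBL
G21
G90
G00 X52.035 Y103.796
M4 S283
G1 X47.405 Y118.047 F2461
G1 X35.282 Y126.854
G1 X20.298 Y126.854
G1 X8.175 Y118.047
G1 X3.545 Y103.796
G1 X8.175 Y89.545
G1 X20.298 Y80.738
G1 X35.282 Y80.738
G1 X47.405 Y89.545
G1 X52.035 Y103.796
M5
G00 X195.905 Y98.531
M4 S283
G1 X223.888 Y98.531 F2461
G1 X223.888 Y75.627
G1 X195.905 Y75.627
G1 X195.905 Y98.531
M5
G00 X19.948 Y123.900
M4 S283
G1 X266.876 Y18.478 F2461
G1 X208.161 Y24.723
G1 X193.994 Y127.494
G1 X253.690 Y128.511
M5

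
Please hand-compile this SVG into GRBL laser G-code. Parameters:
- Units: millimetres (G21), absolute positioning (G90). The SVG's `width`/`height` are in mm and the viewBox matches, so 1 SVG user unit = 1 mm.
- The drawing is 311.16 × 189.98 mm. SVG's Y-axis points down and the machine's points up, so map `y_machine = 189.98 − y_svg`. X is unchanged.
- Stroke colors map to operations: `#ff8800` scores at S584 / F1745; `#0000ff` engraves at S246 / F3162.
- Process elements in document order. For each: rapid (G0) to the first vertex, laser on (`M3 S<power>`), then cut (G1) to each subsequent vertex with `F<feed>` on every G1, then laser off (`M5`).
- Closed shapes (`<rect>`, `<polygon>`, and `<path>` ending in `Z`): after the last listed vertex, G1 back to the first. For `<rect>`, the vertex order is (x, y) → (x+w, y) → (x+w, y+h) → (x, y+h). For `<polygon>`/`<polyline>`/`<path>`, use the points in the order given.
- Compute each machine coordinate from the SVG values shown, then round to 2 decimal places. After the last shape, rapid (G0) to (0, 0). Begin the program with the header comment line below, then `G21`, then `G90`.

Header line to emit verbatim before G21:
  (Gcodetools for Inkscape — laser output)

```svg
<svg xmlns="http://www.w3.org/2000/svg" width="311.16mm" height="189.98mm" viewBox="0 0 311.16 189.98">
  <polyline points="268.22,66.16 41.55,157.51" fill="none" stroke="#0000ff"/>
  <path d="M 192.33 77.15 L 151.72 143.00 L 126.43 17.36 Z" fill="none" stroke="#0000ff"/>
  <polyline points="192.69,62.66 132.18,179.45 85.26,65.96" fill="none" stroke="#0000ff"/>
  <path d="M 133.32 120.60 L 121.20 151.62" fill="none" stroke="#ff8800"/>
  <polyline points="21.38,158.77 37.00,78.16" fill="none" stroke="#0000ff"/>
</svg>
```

1 u = 1 mm; y_m = 189.98 − y.

[1] `<polyline>` line segment, #0000ff→engrave S246 F3162: (268.22,123.82) → (41.55,32.47)

[2] `<path>` closed polygon, #0000ff→engrave S246 F3162: (192.33,112.83) → (151.72,46.98) → (126.43,172.62) → (192.33,112.83) (closed)

[3] `<polyline>` open polyline, #0000ff→engrave S246 F3162: (192.69,127.32) → (132.18,10.53) → (85.26,124.02)

[4] `<path>` line segment, #ff8800→score S584 F1745: (133.32,69.38) → (121.20,38.36)

[5] `<polyline>` line segment, #0000ff→engrave S246 F3162: (21.38,31.21) → (37.00,111.82)

(Gcodetools for Inkscape — laser output)
G21
G90
G0 X268.22 Y123.82
M3 S246
G1 X41.55 Y32.47 F3162
M5
G0 X192.33 Y112.83
M3 S246
G1 X151.72 Y46.98 F3162
G1 X126.43 Y172.62 F3162
G1 X192.33 Y112.83 F3162
M5
G0 X192.69 Y127.32
M3 S246
G1 X132.18 Y10.53 F3162
G1 X85.26 Y124.02 F3162
M5
G0 X133.32 Y69.38
M3 S584
G1 X121.20 Y38.36 F1745
M5
G0 X21.38 Y31.21
M3 S246
G1 X37.00 Y111.82 F3162
M5
G0 X0.00 Y0.00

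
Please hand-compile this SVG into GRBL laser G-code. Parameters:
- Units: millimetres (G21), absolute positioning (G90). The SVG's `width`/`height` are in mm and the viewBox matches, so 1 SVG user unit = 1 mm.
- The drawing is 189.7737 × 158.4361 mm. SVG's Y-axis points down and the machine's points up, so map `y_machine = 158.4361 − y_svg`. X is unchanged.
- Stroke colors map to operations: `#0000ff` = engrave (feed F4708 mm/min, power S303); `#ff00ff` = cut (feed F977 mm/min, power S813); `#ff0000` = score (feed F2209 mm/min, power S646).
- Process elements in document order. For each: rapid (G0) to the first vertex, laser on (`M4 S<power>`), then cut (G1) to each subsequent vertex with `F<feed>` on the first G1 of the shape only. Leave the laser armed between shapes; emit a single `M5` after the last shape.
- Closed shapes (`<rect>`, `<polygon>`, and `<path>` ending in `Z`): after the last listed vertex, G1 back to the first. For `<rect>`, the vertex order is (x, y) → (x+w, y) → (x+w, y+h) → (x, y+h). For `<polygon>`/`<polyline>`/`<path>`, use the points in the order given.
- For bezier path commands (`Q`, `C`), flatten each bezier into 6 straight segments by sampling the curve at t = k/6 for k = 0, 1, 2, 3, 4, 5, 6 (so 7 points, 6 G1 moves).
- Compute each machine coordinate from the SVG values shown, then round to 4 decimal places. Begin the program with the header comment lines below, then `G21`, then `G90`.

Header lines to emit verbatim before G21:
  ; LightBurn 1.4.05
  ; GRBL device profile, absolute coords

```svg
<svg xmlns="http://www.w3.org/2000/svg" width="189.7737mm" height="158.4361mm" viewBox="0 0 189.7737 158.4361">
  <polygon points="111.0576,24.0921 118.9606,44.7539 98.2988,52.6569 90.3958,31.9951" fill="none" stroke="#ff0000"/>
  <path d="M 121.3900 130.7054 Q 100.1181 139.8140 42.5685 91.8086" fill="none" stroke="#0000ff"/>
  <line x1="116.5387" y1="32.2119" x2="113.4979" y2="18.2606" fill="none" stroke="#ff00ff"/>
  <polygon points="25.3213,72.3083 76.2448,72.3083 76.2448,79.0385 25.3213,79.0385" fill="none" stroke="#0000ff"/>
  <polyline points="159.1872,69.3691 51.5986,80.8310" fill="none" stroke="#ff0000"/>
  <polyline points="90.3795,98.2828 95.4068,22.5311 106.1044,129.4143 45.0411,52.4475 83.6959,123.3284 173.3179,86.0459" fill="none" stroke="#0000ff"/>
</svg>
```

; LightBurn 1.4.05
; GRBL device profile, absolute coords
G21
G90
G0 X111.0576 Y134.3440
M4 S646
G1 X118.9606 Y113.6822 F2209
G1 X98.2988 Y105.7792
G1 X90.3958 Y126.4410
G1 X111.0576 Y134.3440
G0 X121.3900 Y27.7307
M4 S303
G1 X113.2917 Y26.2810 F4708
G1 X103.1779 Y28.0043
G1 X91.0487 Y32.9006
G1 X76.9040 Y40.9699
G1 X60.7440 Y52.2122
G1 X42.5685 Y66.6275
G0 X116.5387 Y126.2242
M4 S813
G1 X113.4979 Y140.1755 F977
G0 X25.3213 Y86.1278
M4 S303
G1 X76.2448 Y86.1278 F4708
G1 X76.2448 Y79.3976
G1 X25.3213 Y79.3976
G1 X25.3213 Y86.1278
G0 X159.1872 Y89.0670
M4 S646
G1 X51.5986 Y77.6051 F2209
G0 X90.3795 Y60.1533
M4 S303
G1 X95.4068 Y135.9050 F4708
G1 X106.1044 Y29.0218
G1 X45.0411 Y105.9886
G1 X83.6959 Y35.1077
G1 X173.3179 Y72.3902
M5

1 u = 1 mm; y_m = 158.4361 − y.

[1] `<polygon>` regular polygon, #ff0000→score S646 F2209: (111.0576,134.3440) → (118.9606,113.6822) → (98.2988,105.7792) → (90.3958,126.4410) → (111.0576,134.3440) (closed)

[2] `<path>` quadratic bezier, #0000ff→engrave S303 F4708: (121.3900,27.7307) → (113.2917,26.2810) → (103.1779,28.0043) → (91.0487,32.9006) → (76.9040,40.9699) → (60.7440,52.2122) → (42.5685,66.6275)

[3] `<line>` line segment, #ff00ff→cut S813 F977: (116.5387,126.2242) → (113.4979,140.1755)

[4] `<polygon>` rectangle, #0000ff→engrave S303 F4708: (25.3213,86.1278) → (76.2448,86.1278) → (76.2448,79.3976) → (25.3213,79.3976) → (25.3213,86.1278) (closed)

[5] `<polyline>` line segment, #ff0000→score S646 F2209: (159.1872,89.0670) → (51.5986,77.6051)

[6] `<polyline>` open polyline, #0000ff→engrave S303 F4708: (90.3795,60.1533) → (95.4068,135.9050) → (106.1044,29.0218) → (45.0411,105.9886) → (83.6959,35.1077) → (173.3179,72.3902)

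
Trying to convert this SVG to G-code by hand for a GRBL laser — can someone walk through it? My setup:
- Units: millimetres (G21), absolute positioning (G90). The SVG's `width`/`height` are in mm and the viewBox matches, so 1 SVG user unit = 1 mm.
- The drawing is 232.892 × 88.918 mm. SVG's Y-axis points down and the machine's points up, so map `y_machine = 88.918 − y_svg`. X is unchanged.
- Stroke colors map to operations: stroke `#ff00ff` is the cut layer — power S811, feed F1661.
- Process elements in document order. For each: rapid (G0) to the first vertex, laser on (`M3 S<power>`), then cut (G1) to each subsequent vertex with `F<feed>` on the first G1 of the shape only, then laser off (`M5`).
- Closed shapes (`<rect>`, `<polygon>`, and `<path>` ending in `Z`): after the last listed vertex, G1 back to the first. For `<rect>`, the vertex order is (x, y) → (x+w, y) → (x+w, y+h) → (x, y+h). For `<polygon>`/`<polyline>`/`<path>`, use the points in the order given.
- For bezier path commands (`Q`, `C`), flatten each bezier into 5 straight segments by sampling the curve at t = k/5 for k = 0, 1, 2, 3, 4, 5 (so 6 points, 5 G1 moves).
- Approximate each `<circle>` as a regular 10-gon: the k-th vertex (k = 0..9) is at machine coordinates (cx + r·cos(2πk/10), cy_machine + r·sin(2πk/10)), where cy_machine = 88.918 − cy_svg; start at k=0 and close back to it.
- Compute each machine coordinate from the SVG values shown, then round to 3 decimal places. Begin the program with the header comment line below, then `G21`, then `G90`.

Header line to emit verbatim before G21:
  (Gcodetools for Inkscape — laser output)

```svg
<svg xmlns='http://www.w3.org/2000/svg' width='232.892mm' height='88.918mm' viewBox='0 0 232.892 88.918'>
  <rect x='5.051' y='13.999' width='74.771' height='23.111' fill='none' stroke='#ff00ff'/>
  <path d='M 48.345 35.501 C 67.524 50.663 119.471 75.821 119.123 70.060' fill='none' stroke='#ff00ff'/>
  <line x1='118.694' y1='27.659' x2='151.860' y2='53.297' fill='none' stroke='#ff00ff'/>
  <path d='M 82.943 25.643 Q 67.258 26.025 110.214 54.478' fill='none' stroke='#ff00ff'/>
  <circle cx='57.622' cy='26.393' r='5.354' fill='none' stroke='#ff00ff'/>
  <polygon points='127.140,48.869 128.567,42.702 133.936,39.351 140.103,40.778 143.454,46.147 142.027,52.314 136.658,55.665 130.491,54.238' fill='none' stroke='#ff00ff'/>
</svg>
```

(Gcodetools for Inkscape — laser output)
G21
G90
G0 X5.051 Y74.919
M3 S811
G1 X79.822 Y74.919 F1661
G1 X79.822 Y51.808
G1 X5.051 Y51.808
G1 X5.051 Y74.919
M5
G0 X48.345 Y53.417
M3 S811
G1 X63.104 Y43.448 F1661
G1 X81.644 Y33.043
G1 X99.883 Y24.167
G1 X113.737 Y18.784
G1 X119.123 Y18.858
M5
G0 X118.694 Y61.259
M3 S811
G1 X151.860 Y35.621 F1661
M5
G0 X82.943 Y63.275
M3 S811
G1 X79.015 Y61.999 F1661
G1 X79.778 Y58.478
G1 X85.232 Y52.711
G1 X95.377 Y44.698
G1 X110.214 Y34.440
M5
G0 X62.976 Y62.525
M3 S811
G1 X61.953 Y65.672 F1661
G1 X59.276 Y67.617
G1 X55.968 Y67.617
G1 X53.291 Y65.672
G1 X52.268 Y62.525
G1 X53.291 Y59.378
G1 X55.968 Y57.433
G1 X59.276 Y57.433
G1 X61.953 Y59.378
G1 X62.976 Y62.525
M5
G0 X127.140 Y40.049
M3 S811
G1 X128.567 Y46.216 F1661
G1 X133.936 Y49.567
G1 X140.103 Y48.140
G1 X143.454 Y42.771
G1 X142.027 Y36.604
G1 X136.658 Y33.253
G1 X130.491 Y34.680
G1 X127.140 Y40.049
M5

Since the viewBox matches the mm dimensions, user units are millimetres directly. The only transform is the Y-flip y_m = 88.918 − y_svg.

Shape 1 is a rectangle drawn with `<rect>`. Its stroke #ff00ff means cut at S811, F1661. After flipping Y the toolpath is (5.051,74.919) → (79.822,74.919) → (79.822,51.808) → (5.051,51.808) → (5.051,74.919), returning to the start.

Shape 2 is a cubic bezier drawn with `<path>`. Its stroke #ff00ff means cut at S811, F1661. After flipping Y the toolpath is (48.345,53.417) → (63.104,43.448) → (81.644,33.043) → (99.883,24.167) → (113.737,18.784) → (119.123,18.858).

Shape 3 is a line segment drawn with `<line>`. Its stroke #ff00ff means cut at S811, F1661. After flipping Y the toolpath is (118.694,61.259) → (151.860,35.621).

Shape 4 is a quadratic bezier drawn with `<path>`. Its stroke #ff00ff means cut at S811, F1661. After flipping Y the toolpath is (82.943,63.275) → (79.015,61.999) → (79.778,58.478) → (85.232,52.711) → (95.377,44.698) → (110.214,34.440).

Shape 5 is a circle drawn with `<circle>`. Its stroke #ff00ff means cut at S811, F1661. After flipping Y the toolpath is (62.976,62.525) → (61.953,65.672) → (59.276,67.617) → (55.968,67.617) → (53.291,65.672) → (52.268,62.525) → (53.291,59.378) → (55.968,57.433) → (59.276,57.433) → (61.953,59.378) → (62.976,62.525), returning to the start.

Shape 6 is a regular polygon drawn with `<polygon>`. Its stroke #ff00ff means cut at S811, F1661. After flipping Y the toolpath is (127.140,40.049) → (128.567,46.216) → (133.936,49.567) → (140.103,48.140) → (143.454,42.771) → (142.027,36.604) → (136.658,33.253) → (130.491,34.680) → (127.140,40.049), returning to the start.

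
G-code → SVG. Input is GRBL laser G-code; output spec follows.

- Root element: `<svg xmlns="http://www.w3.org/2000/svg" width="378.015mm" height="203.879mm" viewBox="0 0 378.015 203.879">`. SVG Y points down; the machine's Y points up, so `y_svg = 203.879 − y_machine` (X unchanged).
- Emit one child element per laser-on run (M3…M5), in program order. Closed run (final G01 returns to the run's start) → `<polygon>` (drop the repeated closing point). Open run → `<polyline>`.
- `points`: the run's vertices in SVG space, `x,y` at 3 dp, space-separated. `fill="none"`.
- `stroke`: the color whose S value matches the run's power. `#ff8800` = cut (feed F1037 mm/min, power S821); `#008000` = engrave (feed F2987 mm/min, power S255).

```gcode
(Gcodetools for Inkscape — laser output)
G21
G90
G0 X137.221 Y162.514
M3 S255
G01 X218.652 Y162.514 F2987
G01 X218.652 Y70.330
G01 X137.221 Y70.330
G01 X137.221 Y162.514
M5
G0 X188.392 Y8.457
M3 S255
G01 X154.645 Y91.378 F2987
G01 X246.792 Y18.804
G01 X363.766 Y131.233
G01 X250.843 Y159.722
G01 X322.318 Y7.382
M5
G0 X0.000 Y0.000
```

<svg xmlns="http://www.w3.org/2000/svg" width="378.015mm" height="203.879mm" viewBox="0 0 378.015 203.879">
  <polygon points="137.221,41.365 218.652,41.365 218.652,133.549 137.221,133.549" fill="none" stroke="#008000"/>
  <polyline points="188.392,195.422 154.645,112.501 246.792,185.075 363.766,72.646 250.843,44.157 322.318,196.497" fill="none" stroke="#008000"/>
</svg>

y_svg = 203.879 − y_m. Every run uses S255, so all elements get stroke `#008000` (engrave).

[1] closed run; points: 137.221,41.365 218.652,41.365 218.652,133.549 137.221,133.549

[2] open run; points: 188.392,195.422 154.645,112.501 246.792,185.075 363.766,72.646 250.843,44.157 322.318,196.497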